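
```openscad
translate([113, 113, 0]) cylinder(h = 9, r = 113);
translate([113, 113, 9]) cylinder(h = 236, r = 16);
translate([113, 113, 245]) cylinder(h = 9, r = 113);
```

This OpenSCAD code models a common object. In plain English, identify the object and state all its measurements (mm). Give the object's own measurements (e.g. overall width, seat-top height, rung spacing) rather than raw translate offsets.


A spool: two coaxial disc flanges of radius 113 mm and thickness 9 mm, joined by a core cylinder of radius 16 mm and height 236 mm. The lower flange rests on z = 0 and the three cylinders share a vertical axis.


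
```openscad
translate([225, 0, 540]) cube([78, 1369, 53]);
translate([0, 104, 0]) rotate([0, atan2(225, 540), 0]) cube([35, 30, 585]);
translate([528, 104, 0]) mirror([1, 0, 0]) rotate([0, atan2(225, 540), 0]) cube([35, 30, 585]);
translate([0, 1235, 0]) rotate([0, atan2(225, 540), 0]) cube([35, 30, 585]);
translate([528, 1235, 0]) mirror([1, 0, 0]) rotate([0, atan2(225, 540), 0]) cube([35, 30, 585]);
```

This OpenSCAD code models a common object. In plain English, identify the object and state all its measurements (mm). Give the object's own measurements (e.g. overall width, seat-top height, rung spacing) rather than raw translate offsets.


A sawhorse. A 78×1369×53 mm beam (x, y, z) sits on two A-frame leg pairs. Each pair is two raked legs of 35×30 mm section (30 mm along y) splaying symmetrically in x. Each leg rises 540 mm vertically over 225 mm of horizontal reach and is 585 mm long along its own axis. Every leg's outer bottom edge rests on the floor and its outer top edge meets a bottom edge of the beam — the left legs (tilting toward +x) meet the beam's −x bottom edge, the right legs (their mirror images, tilting toward −x) meet its +x bottom edge — so the leg tops tuck under the beam, the beam's underside is 540 mm above the floor, and the feet are 528 mm apart outside-to-outside with the beam centred between them. The two leg pairs are set in 104 mm from either end of the beam.


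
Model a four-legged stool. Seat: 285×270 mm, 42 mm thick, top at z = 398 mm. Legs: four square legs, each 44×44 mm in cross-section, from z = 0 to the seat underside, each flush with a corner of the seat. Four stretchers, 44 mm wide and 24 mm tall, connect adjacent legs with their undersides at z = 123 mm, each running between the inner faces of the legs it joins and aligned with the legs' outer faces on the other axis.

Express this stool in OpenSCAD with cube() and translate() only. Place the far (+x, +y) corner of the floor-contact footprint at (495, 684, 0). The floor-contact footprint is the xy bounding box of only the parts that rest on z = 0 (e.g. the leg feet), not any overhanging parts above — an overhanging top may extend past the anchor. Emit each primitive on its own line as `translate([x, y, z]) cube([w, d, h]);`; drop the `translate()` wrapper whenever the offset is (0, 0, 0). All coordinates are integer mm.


// leg_h = 398 - 42 = 356
// stretcher span = 285 - 2*44 = 197
translate([210, 414, 356]) cube([285, 270, 42]);
translate([210, 414, 0]) cube([44, 44, 356]);
translate([451, 414, 0]) cube([44, 44, 356]);
translate([210, 640, 0]) cube([44, 44, 356]);
translate([451, 640, 0]) cube([44, 44, 356]);
translate([254, 414, 123]) cube([197, 44, 24]);
translate([254, 640, 123]) cube([197, 44, 24]);
translate([210, 458, 123]) cube([44, 182, 24]);
translate([451, 458, 123]) cube([44, 182, 24]);


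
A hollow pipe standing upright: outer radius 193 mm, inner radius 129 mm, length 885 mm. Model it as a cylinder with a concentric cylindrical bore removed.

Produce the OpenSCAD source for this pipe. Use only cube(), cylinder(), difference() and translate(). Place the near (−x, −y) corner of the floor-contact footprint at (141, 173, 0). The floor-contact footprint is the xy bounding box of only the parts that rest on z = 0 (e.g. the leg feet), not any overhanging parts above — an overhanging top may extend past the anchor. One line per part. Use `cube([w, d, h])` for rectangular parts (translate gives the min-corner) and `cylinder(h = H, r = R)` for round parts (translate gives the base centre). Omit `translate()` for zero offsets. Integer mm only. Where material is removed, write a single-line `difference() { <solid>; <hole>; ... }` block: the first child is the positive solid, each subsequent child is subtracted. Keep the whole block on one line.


difference() { translate([334, 366, 0]) cylinder(h = 885, r = 193); translate([334, 366, 0]) cylinder(h = 885, r = 129); }


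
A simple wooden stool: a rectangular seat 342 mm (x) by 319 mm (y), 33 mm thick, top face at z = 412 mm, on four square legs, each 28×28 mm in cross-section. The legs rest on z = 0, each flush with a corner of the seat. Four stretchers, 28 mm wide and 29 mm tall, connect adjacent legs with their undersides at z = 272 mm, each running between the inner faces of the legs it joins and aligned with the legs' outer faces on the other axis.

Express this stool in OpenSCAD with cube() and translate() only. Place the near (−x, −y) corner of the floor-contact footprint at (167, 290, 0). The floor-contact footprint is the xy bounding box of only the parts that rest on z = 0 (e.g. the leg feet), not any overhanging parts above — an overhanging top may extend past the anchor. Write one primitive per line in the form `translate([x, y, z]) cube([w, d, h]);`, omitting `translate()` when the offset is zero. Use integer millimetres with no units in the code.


translate([167, 290, 379]) cube([342, 319, 33]);
translate([167, 290, 0]) cube([28, 28, 379]);
translate([481, 290, 0]) cube([28, 28, 379]);
translate([167, 581, 0]) cube([28, 28, 379]);
translate([481, 581, 0]) cube([28, 28, 379]);
translate([195, 290, 272]) cube([286, 28, 29]);
translate([195, 581, 272]) cube([286, 28, 29]);
translate([167, 318, 272]) cube([28, 263, 29]);
translate([481, 318, 272]) cube([28, 263, 29]);


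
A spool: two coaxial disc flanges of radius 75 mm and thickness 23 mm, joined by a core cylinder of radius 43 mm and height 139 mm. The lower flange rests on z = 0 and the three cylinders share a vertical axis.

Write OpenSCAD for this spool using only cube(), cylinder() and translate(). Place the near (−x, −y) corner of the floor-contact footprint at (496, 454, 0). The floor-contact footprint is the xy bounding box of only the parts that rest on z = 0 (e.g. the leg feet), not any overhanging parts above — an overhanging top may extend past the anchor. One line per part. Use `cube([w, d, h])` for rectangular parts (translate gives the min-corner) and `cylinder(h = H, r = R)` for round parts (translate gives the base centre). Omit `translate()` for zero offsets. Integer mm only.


translate([571, 529, 0]) cylinder(h = 23, r = 75);
translate([571, 529, 23]) cylinder(h = 139, r = 43);
translate([571, 529, 162]) cylinder(h = 23, r = 75);


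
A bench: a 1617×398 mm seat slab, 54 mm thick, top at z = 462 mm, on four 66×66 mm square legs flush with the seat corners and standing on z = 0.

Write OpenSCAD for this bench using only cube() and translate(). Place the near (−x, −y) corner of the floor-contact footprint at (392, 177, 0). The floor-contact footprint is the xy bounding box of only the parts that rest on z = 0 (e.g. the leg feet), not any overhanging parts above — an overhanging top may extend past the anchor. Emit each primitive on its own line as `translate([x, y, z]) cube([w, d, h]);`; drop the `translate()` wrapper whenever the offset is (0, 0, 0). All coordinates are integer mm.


translate([392, 177, 408]) cube([1617, 398, 54]);
translate([392, 177, 0]) cube([66, 66, 408]);
translate([392, 509, 0]) cube([66, 66, 408]);
translate([1943, 177, 0]) cube([66, 66, 408]);
translate([1943, 509, 0]) cube([66, 66, 408]);


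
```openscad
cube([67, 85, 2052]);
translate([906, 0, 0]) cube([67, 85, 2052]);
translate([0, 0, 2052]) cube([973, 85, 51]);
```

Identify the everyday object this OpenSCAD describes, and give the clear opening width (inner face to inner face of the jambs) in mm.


A door frame. The clear opening width is 839 mm.

Two 2052 mm tall posts with a header on top — a door frame. The left jamb is 67 mm wide at x = 0; the right jamb starts at x = 906. The clear opening is 906 − 67 = 839 mm.


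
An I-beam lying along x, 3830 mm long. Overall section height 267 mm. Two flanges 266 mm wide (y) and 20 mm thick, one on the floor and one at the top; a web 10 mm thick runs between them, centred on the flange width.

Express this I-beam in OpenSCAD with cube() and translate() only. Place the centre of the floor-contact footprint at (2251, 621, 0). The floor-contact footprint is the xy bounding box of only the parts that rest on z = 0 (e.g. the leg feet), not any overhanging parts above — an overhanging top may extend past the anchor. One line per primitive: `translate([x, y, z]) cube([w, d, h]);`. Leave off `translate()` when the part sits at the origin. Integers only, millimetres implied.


translate([336, 488, 0]) cube([3830, 266, 20]);
translate([336, 616, 20]) cube([3830, 10, 227]);
translate([336, 488, 247]) cube([3830, 266, 20]);


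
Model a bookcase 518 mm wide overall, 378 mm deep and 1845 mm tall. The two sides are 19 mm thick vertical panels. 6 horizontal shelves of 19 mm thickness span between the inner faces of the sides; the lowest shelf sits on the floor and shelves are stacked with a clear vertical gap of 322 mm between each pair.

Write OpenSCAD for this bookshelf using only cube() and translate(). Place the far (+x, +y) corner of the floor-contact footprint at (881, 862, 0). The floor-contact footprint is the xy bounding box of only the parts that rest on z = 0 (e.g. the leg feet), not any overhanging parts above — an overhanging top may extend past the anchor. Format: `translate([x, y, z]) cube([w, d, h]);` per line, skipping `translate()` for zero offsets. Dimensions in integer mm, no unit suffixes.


translate([363, 484, 0]) cube([19, 378, 1845]);
translate([862, 484, 0]) cube([19, 378, 1845]);
translate([382, 484, 0]) cube([480, 378, 19]);
translate([382, 484, 341]) cube([480, 378, 19]);
translate([382, 484, 682]) cube([480, 378, 19]);
translate([382, 484, 1023]) cube([480, 378, 19]);
translate([382, 484, 1364]) cube([480, 378, 19]);
translate([382, 484, 1705]) cube([480, 378, 19]);


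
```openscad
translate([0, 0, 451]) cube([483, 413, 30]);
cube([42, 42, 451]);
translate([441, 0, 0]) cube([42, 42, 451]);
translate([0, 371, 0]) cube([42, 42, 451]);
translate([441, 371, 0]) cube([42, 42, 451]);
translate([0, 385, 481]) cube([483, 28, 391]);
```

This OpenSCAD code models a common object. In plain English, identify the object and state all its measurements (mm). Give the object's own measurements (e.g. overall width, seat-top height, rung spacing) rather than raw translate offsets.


A chair. The seat is a 483×413×30 mm slab with its top at z = 481 mm, on four 42×42 mm corner legs (flush with the seat edges, standing on z = 0). A flat backrest 28 mm thick, 391 mm tall, spans the full seat width and rises from the seat top along its +y edge, rear face flush with the rear of the seat.


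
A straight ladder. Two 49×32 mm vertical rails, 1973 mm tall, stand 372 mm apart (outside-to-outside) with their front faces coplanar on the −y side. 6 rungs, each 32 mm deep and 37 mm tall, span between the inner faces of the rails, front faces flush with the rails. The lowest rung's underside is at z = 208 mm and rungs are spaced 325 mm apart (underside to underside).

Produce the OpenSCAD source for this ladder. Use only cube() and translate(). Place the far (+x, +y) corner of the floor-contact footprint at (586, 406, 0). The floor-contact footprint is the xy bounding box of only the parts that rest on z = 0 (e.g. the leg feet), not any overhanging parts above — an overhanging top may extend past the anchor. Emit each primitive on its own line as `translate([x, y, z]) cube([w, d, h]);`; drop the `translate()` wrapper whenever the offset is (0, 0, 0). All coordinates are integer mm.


// rung span = 372 - 2*49 = 274
// rung[k] z = 208 + k*325
translate([214, 374, 0]) cube([49, 32, 1973]);
translate([537, 374, 0]) cube([49, 32, 1973]);
translate([263, 374, 208]) cube([274, 32, 37]);
translate([263, 374, 533]) cube([274, 32, 37]);
translate([263, 374, 858]) cube([274, 32, 37]);
translate([263, 374, 1183]) cube([274, 32, 37]);
translate([263, 374, 1508]) cube([274, 32, 37]);
translate([263, 374, 1833]) cube([274, 32, 37]);


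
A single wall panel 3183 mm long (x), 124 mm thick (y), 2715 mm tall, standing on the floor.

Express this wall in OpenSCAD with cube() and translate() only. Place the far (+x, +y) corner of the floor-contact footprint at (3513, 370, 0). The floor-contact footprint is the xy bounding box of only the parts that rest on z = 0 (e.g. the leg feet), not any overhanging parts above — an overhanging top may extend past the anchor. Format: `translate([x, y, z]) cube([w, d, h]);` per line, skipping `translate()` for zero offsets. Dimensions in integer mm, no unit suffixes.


translate([330, 246, 0]) cube([3183, 124, 2715]);


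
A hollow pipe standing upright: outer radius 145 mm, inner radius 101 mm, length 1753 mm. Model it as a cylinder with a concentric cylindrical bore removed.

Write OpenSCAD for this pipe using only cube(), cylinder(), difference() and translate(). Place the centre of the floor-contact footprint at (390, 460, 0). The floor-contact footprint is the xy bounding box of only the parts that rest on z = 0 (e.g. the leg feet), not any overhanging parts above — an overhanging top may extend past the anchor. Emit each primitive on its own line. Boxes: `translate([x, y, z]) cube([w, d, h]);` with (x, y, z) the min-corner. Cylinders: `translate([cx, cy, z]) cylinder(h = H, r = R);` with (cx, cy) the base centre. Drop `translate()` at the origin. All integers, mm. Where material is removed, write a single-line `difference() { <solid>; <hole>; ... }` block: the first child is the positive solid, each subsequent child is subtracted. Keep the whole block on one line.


difference() { translate([390, 460, 0]) cylinder(h = 1753, r = 145); translate([390, 460, 0]) cylinder(h = 1753, r = 101); }


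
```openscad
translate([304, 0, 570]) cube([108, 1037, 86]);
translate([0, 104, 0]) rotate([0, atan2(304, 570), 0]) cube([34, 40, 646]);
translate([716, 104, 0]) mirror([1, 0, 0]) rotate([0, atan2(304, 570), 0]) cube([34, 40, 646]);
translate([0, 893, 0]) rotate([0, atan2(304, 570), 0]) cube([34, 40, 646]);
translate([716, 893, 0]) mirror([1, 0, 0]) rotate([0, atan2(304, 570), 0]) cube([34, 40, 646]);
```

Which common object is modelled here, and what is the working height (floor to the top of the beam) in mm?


A sawhorse. The overall height is 656 mm.

A beam across two mirrored pairs of raked legs — a sawhorse. The beam's underside is at z = 570 (matching the legs' vertical rise in atan2(304, 570)) and the beam is 86 mm tall, so its top is at 570 + 86 = 656 mm. The raked legs top out at the beam's underside, so that is the highest point.


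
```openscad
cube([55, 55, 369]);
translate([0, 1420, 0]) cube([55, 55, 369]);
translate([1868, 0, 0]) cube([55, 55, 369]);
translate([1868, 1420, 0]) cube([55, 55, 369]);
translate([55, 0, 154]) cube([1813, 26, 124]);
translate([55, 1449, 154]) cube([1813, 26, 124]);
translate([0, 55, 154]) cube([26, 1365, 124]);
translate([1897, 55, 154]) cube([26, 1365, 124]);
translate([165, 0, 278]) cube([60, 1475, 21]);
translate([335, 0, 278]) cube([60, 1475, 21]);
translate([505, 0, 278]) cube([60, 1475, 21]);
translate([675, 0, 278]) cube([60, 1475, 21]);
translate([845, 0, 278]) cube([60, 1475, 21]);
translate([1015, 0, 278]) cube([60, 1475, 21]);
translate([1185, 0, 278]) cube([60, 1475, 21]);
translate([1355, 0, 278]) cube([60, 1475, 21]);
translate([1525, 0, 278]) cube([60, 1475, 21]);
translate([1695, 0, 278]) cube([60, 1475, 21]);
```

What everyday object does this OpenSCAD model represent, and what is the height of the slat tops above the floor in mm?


A bed frame. The slat-top height is 299 mm.

Four posts, four rails, and a row of slats — a bed frame. Slats sit on the rails at z = 154 + 124 = 278; with slat thickness 21, the top is 299 mm.


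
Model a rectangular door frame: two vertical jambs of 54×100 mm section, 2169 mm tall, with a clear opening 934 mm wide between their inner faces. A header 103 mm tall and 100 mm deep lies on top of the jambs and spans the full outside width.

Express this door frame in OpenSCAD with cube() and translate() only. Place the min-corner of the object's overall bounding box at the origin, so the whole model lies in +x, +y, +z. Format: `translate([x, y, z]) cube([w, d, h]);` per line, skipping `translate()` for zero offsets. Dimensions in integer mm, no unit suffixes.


cube([54, 100, 2169]);
translate([988, 0, 0]) cube([54, 100, 2169]);
translate([0, 0, 2169]) cube([1042, 100, 103]);


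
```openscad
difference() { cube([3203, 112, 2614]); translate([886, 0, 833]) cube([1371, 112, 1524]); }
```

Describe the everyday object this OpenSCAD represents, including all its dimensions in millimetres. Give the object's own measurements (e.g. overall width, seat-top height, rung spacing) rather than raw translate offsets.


A wall 3203 mm long (x), 112 mm thick (y), 2614 mm tall, with a rectangular window opening cut through it. The opening is 1371 mm wide and 1524 mm tall; its sill is at z = 833 mm and its near (−x) edge is 886 mm from the wall's −x end. The opening passes through the full wall thickness.


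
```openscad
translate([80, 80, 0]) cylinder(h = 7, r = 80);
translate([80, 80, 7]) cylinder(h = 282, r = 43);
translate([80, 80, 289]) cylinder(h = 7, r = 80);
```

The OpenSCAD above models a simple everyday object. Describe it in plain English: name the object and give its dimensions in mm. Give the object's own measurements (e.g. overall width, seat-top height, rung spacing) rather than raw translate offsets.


A spool: two coaxial disc flanges of radius 80 mm and thickness 7 mm, joined by a core cylinder of radius 43 mm and height 282 mm. The lower flange rests on z = 0 and the three cylinders share a vertical axis.


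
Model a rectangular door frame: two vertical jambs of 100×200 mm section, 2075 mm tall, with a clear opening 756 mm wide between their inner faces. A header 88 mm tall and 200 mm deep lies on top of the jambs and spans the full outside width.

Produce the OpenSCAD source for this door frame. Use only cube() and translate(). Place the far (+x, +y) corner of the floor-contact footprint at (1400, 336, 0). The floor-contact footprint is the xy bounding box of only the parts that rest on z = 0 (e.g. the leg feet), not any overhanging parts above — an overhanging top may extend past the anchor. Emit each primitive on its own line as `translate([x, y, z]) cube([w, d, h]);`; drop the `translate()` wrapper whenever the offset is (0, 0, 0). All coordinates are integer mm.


translate([444, 136, 0]) cube([100, 200, 2075]);
translate([1300, 136, 0]) cube([100, 200, 2075]);
translate([444, 136, 2075]) cube([956, 200, 88]);


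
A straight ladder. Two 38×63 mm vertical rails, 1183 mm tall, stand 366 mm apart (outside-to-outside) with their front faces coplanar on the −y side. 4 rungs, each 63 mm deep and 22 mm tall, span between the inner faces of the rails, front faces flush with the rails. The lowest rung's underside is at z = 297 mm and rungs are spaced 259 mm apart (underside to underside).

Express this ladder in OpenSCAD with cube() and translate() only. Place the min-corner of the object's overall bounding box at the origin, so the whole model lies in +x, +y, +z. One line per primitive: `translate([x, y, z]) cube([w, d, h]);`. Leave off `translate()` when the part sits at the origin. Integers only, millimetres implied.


cube([38, 63, 1183]);
translate([328, 0, 0]) cube([38, 63, 1183]);
translate([38, 0, 297]) cube([290, 63, 22]);
translate([38, 0, 556]) cube([290, 63, 22]);
translate([38, 0, 815]) cube([290, 63, 22]);
translate([38, 0, 1074]) cube([290, 63, 22]);


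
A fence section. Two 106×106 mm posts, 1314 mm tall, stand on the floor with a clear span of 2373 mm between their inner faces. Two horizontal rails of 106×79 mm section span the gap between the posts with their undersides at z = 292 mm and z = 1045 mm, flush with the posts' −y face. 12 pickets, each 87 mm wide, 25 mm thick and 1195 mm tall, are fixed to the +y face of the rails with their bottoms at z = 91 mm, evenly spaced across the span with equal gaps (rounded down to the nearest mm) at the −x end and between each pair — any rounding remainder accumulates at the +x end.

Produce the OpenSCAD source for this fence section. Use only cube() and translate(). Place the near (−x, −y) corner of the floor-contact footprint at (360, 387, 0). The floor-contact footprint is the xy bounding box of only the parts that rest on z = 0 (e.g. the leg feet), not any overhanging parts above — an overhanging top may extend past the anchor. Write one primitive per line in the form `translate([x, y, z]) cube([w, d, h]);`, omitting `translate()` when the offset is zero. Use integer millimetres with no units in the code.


translate([360, 387, 0]) cube([106, 106, 1314]);
translate([2839, 387, 0]) cube([106, 106, 1314]);
translate([466, 387, 292]) cube([2373, 106, 79]);
translate([466, 387, 1045]) cube([2373, 106, 79]);
translate([568, 493, 91]) cube([87, 25, 1195]);
translate([757, 493, 91]) cube([87, 25, 1195]);
translate([946, 493, 91]) cube([87, 25, 1195]);
translate([1135, 493, 91]) cube([87, 25, 1195]);
translate([1324, 493, 91]) cube([87, 25, 1195]);
translate([1513, 493, 91]) cube([87, 25, 1195]);
translate([1702, 493, 91]) cube([87, 25, 1195]);
translate([1891, 493, 91]) cube([87, 25, 1195]);
translate([2080, 493, 91]) cube([87, 25, 1195]);
translate([2269, 493, 91]) cube([87, 25, 1195]);
translate([2458, 493, 91]) cube([87, 25, 1195]);
translate([2647, 493, 91]) cube([87, 25, 1195]);


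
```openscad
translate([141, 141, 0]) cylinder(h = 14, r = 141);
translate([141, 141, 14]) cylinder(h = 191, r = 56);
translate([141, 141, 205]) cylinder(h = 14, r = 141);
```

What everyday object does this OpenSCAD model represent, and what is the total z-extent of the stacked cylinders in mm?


A spool. The overall height is 219 mm.

Three coaxial cylinders, large–small–large — a spool. Two 14 mm flanges and a 191 mm core give 14 + 191 + 14 = 219 mm.


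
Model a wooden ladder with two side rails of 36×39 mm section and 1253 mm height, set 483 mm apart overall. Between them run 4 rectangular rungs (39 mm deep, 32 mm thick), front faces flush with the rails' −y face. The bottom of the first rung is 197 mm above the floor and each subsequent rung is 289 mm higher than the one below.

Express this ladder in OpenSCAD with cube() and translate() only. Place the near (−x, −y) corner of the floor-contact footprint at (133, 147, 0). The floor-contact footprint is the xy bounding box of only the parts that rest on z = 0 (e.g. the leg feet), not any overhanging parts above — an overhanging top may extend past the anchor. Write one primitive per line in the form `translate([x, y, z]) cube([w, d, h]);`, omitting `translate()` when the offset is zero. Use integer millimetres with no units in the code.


translate([133, 147, 0]) cube([36, 39, 1253]);
translate([580, 147, 0]) cube([36, 39, 1253]);
translate([169, 147, 197]) cube([411, 39, 32]);
translate([169, 147, 486]) cube([411, 39, 32]);
translate([169, 147, 775]) cube([411, 39, 32]);
translate([169, 147, 1064]) cube([411, 39, 32]);


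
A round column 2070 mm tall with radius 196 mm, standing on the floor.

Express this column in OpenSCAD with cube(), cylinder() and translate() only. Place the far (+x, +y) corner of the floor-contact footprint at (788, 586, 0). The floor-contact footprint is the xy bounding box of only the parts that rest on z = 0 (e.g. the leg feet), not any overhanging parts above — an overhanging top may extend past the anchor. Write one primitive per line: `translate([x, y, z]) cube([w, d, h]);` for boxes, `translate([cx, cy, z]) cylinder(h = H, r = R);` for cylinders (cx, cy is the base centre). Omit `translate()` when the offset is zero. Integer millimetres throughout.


translate([592, 390, 0]) cylinder(h = 2070, r = 196);


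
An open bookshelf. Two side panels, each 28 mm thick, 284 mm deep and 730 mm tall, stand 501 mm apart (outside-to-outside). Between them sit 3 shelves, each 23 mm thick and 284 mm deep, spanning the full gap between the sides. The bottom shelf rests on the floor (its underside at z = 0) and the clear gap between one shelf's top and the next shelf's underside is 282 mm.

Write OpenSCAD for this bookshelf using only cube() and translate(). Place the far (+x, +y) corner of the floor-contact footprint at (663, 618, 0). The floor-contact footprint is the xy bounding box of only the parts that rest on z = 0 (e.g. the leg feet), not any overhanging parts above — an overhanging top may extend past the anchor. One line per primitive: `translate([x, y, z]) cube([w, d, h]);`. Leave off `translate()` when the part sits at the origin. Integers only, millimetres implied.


translate([162, 334, 0]) cube([28, 284, 730]);
translate([635, 334, 0]) cube([28, 284, 730]);
translate([190, 334, 0]) cube([445, 284, 23]);
translate([190, 334, 305]) cube([445, 284, 23]);
translate([190, 334, 610]) cube([445, 284, 23]);


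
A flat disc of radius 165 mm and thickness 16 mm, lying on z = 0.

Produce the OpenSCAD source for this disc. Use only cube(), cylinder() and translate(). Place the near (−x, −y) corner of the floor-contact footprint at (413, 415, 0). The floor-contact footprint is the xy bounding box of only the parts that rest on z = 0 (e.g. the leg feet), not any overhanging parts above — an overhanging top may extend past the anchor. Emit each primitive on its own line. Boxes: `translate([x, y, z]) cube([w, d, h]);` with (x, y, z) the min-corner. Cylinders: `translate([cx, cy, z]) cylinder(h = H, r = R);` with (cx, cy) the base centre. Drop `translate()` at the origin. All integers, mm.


translate([578, 580, 0]) cylinder(h = 16, r = 165);


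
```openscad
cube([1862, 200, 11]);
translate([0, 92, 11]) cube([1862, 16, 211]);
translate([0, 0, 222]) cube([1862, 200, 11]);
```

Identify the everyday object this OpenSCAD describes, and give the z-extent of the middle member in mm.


An I-beam. The web height is 211 mm.

Two wide flanges with a thin centred web — an I-beam. Overall 233 mm minus two 11 mm flanges gives a web of 233 − 2·11 = 211 mm.


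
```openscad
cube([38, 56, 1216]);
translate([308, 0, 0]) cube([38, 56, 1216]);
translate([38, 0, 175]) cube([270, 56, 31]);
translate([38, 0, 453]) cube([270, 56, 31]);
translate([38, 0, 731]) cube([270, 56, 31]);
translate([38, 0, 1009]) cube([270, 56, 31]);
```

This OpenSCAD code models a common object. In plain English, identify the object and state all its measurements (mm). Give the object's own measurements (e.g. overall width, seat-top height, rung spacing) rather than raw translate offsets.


A straight ladder. Two 38×56 mm vertical rails, 1216 mm tall, stand 346 mm apart (outside-to-outside) with their front faces coplanar on the −y side. 4 rungs, each 56 mm deep and 31 mm tall, span between the inner faces of the rails, front faces flush with the rails. The lowest rung's underside is at z = 175 mm and rungs are spaced 278 mm apart (underside to underside).


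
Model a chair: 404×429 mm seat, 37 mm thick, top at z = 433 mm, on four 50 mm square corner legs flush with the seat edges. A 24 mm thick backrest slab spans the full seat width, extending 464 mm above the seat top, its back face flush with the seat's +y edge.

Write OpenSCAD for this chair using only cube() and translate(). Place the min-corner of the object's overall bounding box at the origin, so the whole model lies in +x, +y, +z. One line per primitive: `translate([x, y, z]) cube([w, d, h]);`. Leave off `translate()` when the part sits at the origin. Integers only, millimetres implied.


// leg_h = 433 - 37 = 396
translate([0, 0, 396]) cube([404, 429, 37]);
cube([50, 50, 396]);
translate([354, 0, 0]) cube([50, 50, 396]);
translate([0, 379, 0]) cube([50, 50, 396]);
translate([354, 379, 0]) cube([50, 50, 396]);
translate([0, 405, 433]) cube([404, 24, 464]);


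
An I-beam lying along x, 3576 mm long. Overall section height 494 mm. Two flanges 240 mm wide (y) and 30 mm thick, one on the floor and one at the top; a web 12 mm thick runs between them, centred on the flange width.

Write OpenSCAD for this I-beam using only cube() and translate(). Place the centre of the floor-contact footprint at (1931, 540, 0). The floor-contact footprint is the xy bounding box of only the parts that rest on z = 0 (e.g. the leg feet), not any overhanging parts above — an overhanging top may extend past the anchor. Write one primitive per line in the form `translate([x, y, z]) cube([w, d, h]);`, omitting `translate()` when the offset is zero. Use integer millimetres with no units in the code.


translate([143, 420, 0]) cube([3576, 240, 30]);
translate([143, 534, 30]) cube([3576, 12, 434]);
translate([143, 420, 464]) cube([3576, 240, 30]);


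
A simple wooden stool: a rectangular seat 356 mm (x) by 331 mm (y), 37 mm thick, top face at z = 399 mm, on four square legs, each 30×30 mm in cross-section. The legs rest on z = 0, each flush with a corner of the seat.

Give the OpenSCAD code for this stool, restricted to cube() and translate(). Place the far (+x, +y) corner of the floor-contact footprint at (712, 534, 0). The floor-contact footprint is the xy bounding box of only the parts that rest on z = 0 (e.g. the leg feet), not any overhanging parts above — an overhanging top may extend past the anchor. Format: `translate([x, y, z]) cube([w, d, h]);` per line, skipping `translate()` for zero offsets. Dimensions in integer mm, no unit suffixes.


// leg_h = 399 - 37 = 362
translate([356, 203, 362]) cube([356, 331, 37]);
translate([356, 203, 0]) cube([30, 30, 362]);
translate([682, 203, 0]) cube([30, 30, 362]);
translate([356, 504, 0]) cube([30, 30, 362]);
translate([682, 504, 0]) cube([30, 30, 362]);


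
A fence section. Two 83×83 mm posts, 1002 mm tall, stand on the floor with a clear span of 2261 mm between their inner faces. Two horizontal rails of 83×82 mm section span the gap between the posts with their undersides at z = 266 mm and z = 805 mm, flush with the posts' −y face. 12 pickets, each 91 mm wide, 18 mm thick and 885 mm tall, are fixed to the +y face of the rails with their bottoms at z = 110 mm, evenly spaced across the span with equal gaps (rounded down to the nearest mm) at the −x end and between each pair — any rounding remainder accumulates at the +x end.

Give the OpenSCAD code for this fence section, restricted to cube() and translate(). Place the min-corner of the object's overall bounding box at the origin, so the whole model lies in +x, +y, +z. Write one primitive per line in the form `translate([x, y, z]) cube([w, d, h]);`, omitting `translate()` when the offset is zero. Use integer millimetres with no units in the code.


cube([83, 83, 1002]);
translate([2344, 0, 0]) cube([83, 83, 1002]);
translate([83, 0, 266]) cube([2261, 83, 82]);
translate([83, 0, 805]) cube([2261, 83, 82]);
translate([172, 83, 110]) cube([91, 18, 885]);
translate([352, 83, 110]) cube([91, 18, 885]);
translate([532, 83, 110]) cube([91, 18, 885]);
translate([712, 83, 110]) cube([91, 18, 885]);
translate([892, 83, 110]) cube([91, 18, 885]);
translate([1072, 83, 110]) cube([91, 18, 885]);
translate([1252, 83, 110]) cube([91, 18, 885]);
translate([1432, 83, 110]) cube([91, 18, 885]);
translate([1612, 83, 110]) cube([91, 18, 885]);
translate([1792, 83, 110]) cube([91, 18, 885]);
translate([1972, 83, 110]) cube([91, 18, 885]);
translate([2152, 83, 110]) cube([91, 18, 885]);


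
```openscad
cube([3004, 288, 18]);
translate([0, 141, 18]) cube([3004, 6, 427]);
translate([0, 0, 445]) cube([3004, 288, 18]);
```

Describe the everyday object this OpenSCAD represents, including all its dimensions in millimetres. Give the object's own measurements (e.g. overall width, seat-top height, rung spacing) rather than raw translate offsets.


An I-beam lying along x, 3004 mm long. Overall section height 463 mm. Two flanges 288 mm wide (y) and 18 mm thick, one on the floor and one at the top; a web 6 mm thick runs between them, centred on the flange width.


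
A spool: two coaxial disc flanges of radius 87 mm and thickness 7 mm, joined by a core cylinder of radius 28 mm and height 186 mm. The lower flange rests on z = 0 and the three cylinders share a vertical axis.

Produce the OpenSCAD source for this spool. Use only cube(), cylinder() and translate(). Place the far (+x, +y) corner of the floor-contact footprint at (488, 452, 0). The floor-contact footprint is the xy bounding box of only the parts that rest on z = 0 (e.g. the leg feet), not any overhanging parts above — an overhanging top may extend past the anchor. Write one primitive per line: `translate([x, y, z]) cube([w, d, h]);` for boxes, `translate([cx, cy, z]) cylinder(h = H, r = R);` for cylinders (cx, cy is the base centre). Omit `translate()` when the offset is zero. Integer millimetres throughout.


translate([401, 365, 0]) cylinder(h = 7, r = 87);
translate([401, 365, 7]) cylinder(h = 186, r = 28);
translate([401, 365, 193]) cylinder(h = 7, r = 87);


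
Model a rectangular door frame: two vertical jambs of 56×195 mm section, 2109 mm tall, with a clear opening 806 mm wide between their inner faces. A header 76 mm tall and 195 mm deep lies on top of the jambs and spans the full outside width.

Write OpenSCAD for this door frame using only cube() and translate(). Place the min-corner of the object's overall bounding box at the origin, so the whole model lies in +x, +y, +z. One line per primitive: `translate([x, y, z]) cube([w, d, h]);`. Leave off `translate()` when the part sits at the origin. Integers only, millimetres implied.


cube([56, 195, 2109]);
translate([862, 0, 0]) cube([56, 195, 2109]);
translate([0, 0, 2109]) cube([918, 195, 76]);


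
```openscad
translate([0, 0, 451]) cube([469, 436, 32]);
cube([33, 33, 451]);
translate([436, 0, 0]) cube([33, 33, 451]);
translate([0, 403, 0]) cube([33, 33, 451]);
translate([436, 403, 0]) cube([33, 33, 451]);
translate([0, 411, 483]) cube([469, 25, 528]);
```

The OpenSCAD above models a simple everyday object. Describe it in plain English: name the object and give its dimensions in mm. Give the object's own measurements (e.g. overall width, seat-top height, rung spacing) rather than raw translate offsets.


A chair. The seat is a 469×436×32 mm slab with its top at z = 483 mm, on four 33×33 mm corner legs (flush with the seat edges, standing on z = 0). A flat backrest 25 mm thick, 528 mm tall, spans the full seat width and rises from the seat top along its +y edge, rear face flush with the rear of the seat.


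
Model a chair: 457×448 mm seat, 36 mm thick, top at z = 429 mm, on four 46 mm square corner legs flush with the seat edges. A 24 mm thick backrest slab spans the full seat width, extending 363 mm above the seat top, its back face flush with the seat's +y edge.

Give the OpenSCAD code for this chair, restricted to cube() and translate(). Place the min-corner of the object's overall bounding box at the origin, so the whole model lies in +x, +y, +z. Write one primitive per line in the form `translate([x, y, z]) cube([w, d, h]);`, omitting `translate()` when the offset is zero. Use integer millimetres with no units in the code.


translate([0, 0, 393]) cube([457, 448, 36]);
cube([46, 46, 393]);
translate([411, 0, 0]) cube([46, 46, 393]);
translate([0, 402, 0]) cube([46, 46, 393]);
translate([411, 402, 0]) cube([46, 46, 393]);
translate([0, 424, 429]) cube([457, 24, 363]);


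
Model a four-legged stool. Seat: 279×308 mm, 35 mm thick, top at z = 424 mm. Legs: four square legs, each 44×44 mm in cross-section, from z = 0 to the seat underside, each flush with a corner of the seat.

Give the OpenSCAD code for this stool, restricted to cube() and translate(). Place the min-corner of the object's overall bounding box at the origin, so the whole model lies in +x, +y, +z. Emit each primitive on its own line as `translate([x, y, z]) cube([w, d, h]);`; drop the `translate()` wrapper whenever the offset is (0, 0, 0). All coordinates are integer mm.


// leg_h = 424 - 35 = 389
translate([0, 0, 389]) cube([279, 308, 35]);
cube([44, 44, 389]);
translate([235, 0, 0]) cube([44, 44, 389]);
translate([0, 264, 0]) cube([44, 44, 389]);
translate([235, 264, 0]) cube([44, 44, 389]);


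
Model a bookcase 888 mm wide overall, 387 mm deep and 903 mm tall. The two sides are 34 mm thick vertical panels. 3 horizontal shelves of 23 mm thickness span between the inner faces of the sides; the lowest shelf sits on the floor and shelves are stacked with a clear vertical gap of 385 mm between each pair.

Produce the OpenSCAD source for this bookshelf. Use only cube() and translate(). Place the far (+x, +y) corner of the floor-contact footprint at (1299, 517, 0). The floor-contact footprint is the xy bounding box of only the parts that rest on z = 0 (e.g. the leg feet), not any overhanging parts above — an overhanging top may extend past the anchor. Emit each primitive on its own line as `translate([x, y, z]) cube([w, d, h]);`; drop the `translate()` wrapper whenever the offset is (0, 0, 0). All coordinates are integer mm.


translate([411, 130, 0]) cube([34, 387, 903]);
translate([1265, 130, 0]) cube([34, 387, 903]);
translate([445, 130, 0]) cube([820, 387, 23]);
translate([445, 130, 408]) cube([820, 387, 23]);
translate([445, 130, 816]) cube([820, 387, 23]);


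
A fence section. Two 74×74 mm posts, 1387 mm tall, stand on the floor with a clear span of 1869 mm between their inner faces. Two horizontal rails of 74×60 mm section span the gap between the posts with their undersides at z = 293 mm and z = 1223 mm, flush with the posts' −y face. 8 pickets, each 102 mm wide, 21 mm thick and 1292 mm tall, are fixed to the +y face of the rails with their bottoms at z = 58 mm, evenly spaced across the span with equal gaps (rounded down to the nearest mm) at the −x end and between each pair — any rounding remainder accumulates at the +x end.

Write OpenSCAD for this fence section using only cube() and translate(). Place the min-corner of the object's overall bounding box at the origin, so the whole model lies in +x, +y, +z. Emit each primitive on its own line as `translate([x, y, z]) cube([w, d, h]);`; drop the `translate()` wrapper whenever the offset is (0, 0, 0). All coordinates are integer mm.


cube([74, 74, 1387]);
translate([1943, 0, 0]) cube([74, 74, 1387]);
translate([74, 0, 293]) cube([1869, 74, 60]);
translate([74, 0, 1223]) cube([1869, 74, 60]);
translate([191, 74, 58]) cube([102, 21, 1292]);
translate([410, 74, 58]) cube([102, 21, 1292]);
translate([629, 74, 58]) cube([102, 21, 1292]);
translate([848, 74, 58]) cube([102, 21, 1292]);
translate([1067, 74, 58]) cube([102, 21, 1292]);
translate([1286, 74, 58]) cube([102, 21, 1292]);
translate([1505, 74, 58]) cube([102, 21, 1292]);
translate([1724, 74, 58]) cube([102, 21, 1292]);


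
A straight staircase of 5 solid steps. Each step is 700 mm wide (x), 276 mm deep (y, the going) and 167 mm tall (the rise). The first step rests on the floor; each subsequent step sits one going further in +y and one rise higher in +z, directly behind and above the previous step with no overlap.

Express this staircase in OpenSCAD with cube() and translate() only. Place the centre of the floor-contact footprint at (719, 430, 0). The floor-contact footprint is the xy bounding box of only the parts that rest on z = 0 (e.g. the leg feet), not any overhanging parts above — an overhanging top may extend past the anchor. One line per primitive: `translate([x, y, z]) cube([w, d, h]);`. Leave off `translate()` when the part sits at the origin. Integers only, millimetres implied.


translate([369, 292, 0]) cube([700, 276, 167]);
translate([369, 568, 167]) cube([700, 276, 167]);
translate([369, 844, 334]) cube([700, 276, 167]);
translate([369, 1120, 501]) cube([700, 276, 167]);
translate([369, 1396, 668]) cube([700, 276, 167]);
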